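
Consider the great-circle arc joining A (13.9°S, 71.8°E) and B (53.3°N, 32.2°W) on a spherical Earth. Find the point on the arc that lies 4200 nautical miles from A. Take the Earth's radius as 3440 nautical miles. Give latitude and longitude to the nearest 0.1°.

≈ (39.5°N, 23.3°E)

Write both endpoints as unit vectors p₁, p₂ with components (cos φ cos λ, cos φ sin λ, sin φ).
The central angle between the endpoints is δ = arccos(p₁·p₂) ≈ 1.910 rad (109.4°). The total great-circle distance is δ·R ≈ 1.910 × 3440 ≈ 6571 nmi, so the target fraction is f = 4200/6571 ≈ 0.639.
Interpolate at f ≈ 0.639 with slerp weights a = sin((1−f)δ)/sin δ ≈ 0.674, b = sin(fδ)/sin δ ≈ 0.996.
p = a·p₁ + b·p₂ ≈ (0.708, 0.305, 0.637); φ = arcsin(p_z) ≈ 39.55°, λ = atan2(p_y, p_x) ≈ 23.28°.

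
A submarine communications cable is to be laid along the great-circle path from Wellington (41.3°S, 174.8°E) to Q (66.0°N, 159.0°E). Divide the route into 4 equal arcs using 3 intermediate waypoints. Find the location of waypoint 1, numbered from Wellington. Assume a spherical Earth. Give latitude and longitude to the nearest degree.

Write both endpoints as unit vectors p₁, p₂ with components (cos φ cos λ, cos φ sin λ, sin φ).
The central angle between the endpoints is δ = arccos(p₁·p₂) ≈ 1.885 rad (108.0°).
Interpolate at f = 1/4 with slerp weights a = sin((1−f)δ)/sin δ ≈ 1.038, b = sin(fδ)/sin δ ≈ 0.477.
p = a·p₁ + b·p₂ ≈ (-0.958, 0.140, -0.249); φ = arcsin(p_z) ≈ -14.44°, λ = atan2(p_y, p_x) ≈ 171.67°.

≈ (14°S, 172°E)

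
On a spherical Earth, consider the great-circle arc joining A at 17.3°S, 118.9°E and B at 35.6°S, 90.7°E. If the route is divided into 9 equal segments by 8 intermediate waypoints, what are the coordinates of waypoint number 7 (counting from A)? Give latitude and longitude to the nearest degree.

≈ 32°S, 98°E

Convert each endpoint to a unit vector on the sphere (x = cos φ cos λ, y = cos φ sin λ, z = sin φ).
The central angle between the endpoints is δ = arccos(p₁·p₂) ≈ 0.541 rad (31.0°).
Interpolate at f = 7/9 with slerp weights a = sin((1−f)δ)/sin δ ≈ 0.233, b = sin(fδ)/sin δ ≈ 0.793.
p = a·p₁ + b·p₂ ≈ (-0.115, 0.840, -0.531); φ = arcsin(p_z) ≈ -32.07°, λ = atan2(p_y, p_x) ≈ 97.82°.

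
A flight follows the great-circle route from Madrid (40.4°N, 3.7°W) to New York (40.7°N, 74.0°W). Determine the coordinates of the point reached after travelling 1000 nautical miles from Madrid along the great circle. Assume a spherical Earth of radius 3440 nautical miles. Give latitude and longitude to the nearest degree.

≈ 45°N, 25°W

Convert each endpoint to a unit vector on the sphere (x = cos φ cos λ, y = cos φ sin λ, z = sin φ).
The central angle between the endpoints is δ = arccos(p₁·p₂) ≈ 0.906 rad (51.9°). The total great-circle distance is δ·R ≈ 0.906 × 3440 ≈ 3115 nmi, so the target fraction is f = 1000/3115 ≈ 0.321.
Interpolate at f ≈ 0.321 with slerp weights a = sin((1−f)δ)/sin δ ≈ 0.733, b = sin(fδ)/sin δ ≈ 0.364.
p = a·p₁ + b·p₂ ≈ (0.633, -0.302, 0.713); φ = arcsin(p_z) ≈ 45.46°, λ = atan2(p_y, p_x) ≈ -25.46°.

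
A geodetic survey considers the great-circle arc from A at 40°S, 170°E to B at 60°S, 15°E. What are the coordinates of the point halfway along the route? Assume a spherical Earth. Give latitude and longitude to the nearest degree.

Write both endpoints as unit vectors p₁, p₂ with components (cos φ cos λ, cos φ sin λ, sin φ).
The central angle between the endpoints is δ = arccos(p₁·p₂) ≈ 1.360 rad (77.9°).
Interpolate at f = 1/2 with slerp weights a = sin((1−f)δ)/sin δ ≈ 0.643, b = sin(fδ)/sin δ ≈ 0.643.
p = a·p₁ + b·p₂ ≈ (-0.175, 0.169, -0.970); φ = arcsin(p_z) ≈ -75.95°, λ = atan2(p_y, p_x) ≈ 135.97°.

≈ 76°S, 136°E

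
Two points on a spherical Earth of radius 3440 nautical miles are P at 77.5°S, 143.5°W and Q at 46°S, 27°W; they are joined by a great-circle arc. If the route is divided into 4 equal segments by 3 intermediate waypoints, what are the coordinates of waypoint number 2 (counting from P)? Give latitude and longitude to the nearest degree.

Write both endpoints as unit vectors p₁, p₂ with components (cos φ cos λ, cos φ sin λ, sin φ).
The central angle between the endpoints is δ = arccos(p₁·p₂) ≈ 0.883 rad (50.6°).
Interpolate at f = 2/4 with slerp weights a = sin((1−f)δ)/sin δ ≈ 0.553, b = sin(fδ)/sin δ ≈ 0.553.
p = a·p₁ + b·p₂ ≈ (0.246, -0.246, -0.938); φ = arcsin(p_z) ≈ -69.66°, λ = atan2(p_y, p_x) ≈ -44.95°.

≈ 70°S, 45°W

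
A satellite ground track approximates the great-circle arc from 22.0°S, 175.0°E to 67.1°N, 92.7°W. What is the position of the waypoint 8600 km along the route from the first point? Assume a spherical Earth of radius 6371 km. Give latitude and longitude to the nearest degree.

Write both endpoints as unit vectors p₁, p₂ with components (cos φ cos λ, cos φ sin λ, sin φ).
The central angle between the endpoints is δ = arccos(p₁·p₂) ≈ 1.939 rad (111.1°). The total great-circle distance is δ·R ≈ 1.939 × 6371 ≈ 12351 km, so the target fraction is f = 8600/12351 ≈ 0.696.
Interpolate at f ≈ 0.696 with slerp weights a = sin((1−f)δ)/sin δ ≈ 0.595, b = sin(fδ)/sin δ ≈ 1.046.
p = a·p₁ + b·p₂ ≈ (-0.569, -0.358, 0.740); φ = arcsin(p_z) ≈ 47.76°, λ = atan2(p_y, p_x) ≈ -147.79°.

≈ 48°N, 148°W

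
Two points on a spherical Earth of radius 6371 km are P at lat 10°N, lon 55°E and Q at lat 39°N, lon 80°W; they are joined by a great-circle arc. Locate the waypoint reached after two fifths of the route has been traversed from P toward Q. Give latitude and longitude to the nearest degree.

The haversine formula gives a central angle δ ≈ 2.017 rad (115.6°) between the endpoints.
Interpolate at f = 2/5 with slerp weights a = sin((1−f)δ)/sin δ ≈ 1.038, b = sin(fδ)/sin δ ≈ 0.801.
p = a·p₁ + b·p₂ ≈ (0.694, 0.224, 0.684); φ = arcsin(p_z) ≈ 43.16°, λ = atan2(p_y, p_x) ≈ 17.90°.

≈ lat 43°N, lon 18°E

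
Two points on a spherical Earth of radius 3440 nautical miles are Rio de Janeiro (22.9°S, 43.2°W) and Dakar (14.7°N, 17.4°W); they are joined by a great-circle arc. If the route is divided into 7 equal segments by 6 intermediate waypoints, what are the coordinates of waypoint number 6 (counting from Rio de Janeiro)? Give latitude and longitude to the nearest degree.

Write both endpoints as unit vectors p₁, p₂ with components (cos φ cos λ, cos φ sin λ, sin φ).
The central angle between the endpoints is δ = arccos(p₁·p₂) ≈ 0.791 rad (45.3°).
Interpolate at f = 6/7 with slerp weights a = sin((1−f)δ)/sin δ ≈ 0.159, b = sin(fδ)/sin δ ≈ 0.882.
p = a·p₁ + b·p₂ ≈ (0.921, -0.355, 0.162); φ = arcsin(p_z) ≈ 9.33°, λ = atan2(p_y, p_x) ≈ -21.09°.

≈ (9°N, 21°W)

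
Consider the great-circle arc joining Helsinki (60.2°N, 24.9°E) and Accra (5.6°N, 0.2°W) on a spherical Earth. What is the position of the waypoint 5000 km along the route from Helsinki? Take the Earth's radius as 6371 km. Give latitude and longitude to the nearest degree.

≈ (18°N, 3°E)

Convert each endpoint to a unit vector on the sphere (x = cos φ cos λ, y = cos φ sin λ, z = sin φ).
The central angle between the endpoints is δ = arccos(p₁·p₂) ≈ 1.009 rad (57.8°). The total great-circle distance is δ·R ≈ 1.009 × 6371 ≈ 6429 km, so the target fraction is f = 5000/6429 ≈ 0.778.
Interpolate at f ≈ 0.778 with slerp weights a = sin((1−f)δ)/sin δ ≈ 0.263, b = sin(fδ)/sin δ ≈ 0.835.
p = a·p₁ + b·p₂ ≈ (0.949, 0.052, 0.310); φ = arcsin(p_z) ≈ 18.03°, λ = atan2(p_y, p_x) ≈ 3.14°.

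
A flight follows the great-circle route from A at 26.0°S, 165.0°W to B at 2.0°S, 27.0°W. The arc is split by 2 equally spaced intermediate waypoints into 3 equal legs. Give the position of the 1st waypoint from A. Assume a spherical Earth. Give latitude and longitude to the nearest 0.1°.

≈ 37.5°S, 114.9°W

Write both endpoints as unit vectors p₁, p₂ with components (cos φ cos λ, cos φ sin λ, sin φ).
The central angle between the endpoints is δ = arccos(p₁·p₂) ≈ 2.281 rad (130.7°).
Interpolate at f = 1/3 with slerp weights a = sin((1−f)δ)/sin δ ≈ 1.318, b = sin(fδ)/sin δ ≈ 0.909.
p = a·p₁ + b·p₂ ≈ (-0.334, -0.719, -0.609); φ = arcsin(p_z) ≈ -37.54°, λ = atan2(p_y, p_x) ≈ -114.93°.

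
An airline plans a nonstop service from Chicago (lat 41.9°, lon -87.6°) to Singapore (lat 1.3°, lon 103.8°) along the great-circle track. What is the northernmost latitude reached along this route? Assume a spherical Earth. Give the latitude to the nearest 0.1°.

≈ 77.9°

The great circle lies in the plane with unit normal n̂ = (p₁ × p₂)/|p₁ × p₂|.
Here n̂_z ≈ -0.210; the vertex latitude is φ_max = arccos|n̂_z| ≈ 77.9°.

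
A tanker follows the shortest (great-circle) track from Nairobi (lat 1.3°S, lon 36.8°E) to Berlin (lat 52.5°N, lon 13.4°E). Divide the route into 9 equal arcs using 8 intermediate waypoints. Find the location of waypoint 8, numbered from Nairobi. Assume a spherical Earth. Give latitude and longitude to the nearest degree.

Write both endpoints as unit vectors p₁, p₂ with components (cos φ cos λ, cos φ sin λ, sin φ).
The central angle between the endpoints is δ = arccos(p₁·p₂) ≈ 1.000 rad (57.3°).
Interpolate at f = 8/9 with slerp weights a = sin((1−f)δ)/sin δ ≈ 0.132, b = sin(fδ)/sin δ ≈ 0.923.
p = a·p₁ + b·p₂ ≈ (0.652, 0.209, 0.729); φ = arcsin(p_z) ≈ 46.80°, λ = atan2(p_y, p_x) ≈ 17.78°.

≈ lat 47°N, lon 18°E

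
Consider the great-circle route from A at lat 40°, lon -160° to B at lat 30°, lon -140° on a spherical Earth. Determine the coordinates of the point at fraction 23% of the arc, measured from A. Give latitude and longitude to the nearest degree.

≈ lat 38°, lon -155°

The haversine formula gives a central angle δ ≈ 0.334 rad (19.1°) between the endpoints.
Interpolate at f = 0.23 with slerp weights a = sin((1−f)δ)/sin δ ≈ 0.776, b = sin(fδ)/sin δ ≈ 0.234.
p = a·p₁ + b·p₂ ≈ (-0.714, -0.334, 0.616); φ = arcsin(p_z) ≈ 38.01°, λ = atan2(p_y, p_x) ≈ -154.95°.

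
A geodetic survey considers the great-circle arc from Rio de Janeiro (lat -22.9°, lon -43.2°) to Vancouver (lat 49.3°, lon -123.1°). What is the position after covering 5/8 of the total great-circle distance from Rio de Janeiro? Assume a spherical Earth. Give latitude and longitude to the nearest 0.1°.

Write both endpoints as unit vectors p₁, p₂ with components (cos φ cos λ, cos φ sin λ, sin φ).
The central angle between the endpoints is δ = arccos(p₁·p₂) ≈ 1.762 rad (100.9°).
Interpolate at f = 5/8 with slerp weights a = sin((1−f)δ)/sin δ ≈ 0.625, b = sin(fδ)/sin δ ≈ 0.908.
p = a·p₁ + b·p₂ ≈ (0.096, -0.890, 0.445); φ = arcsin(p_z) ≈ 26.44°, λ = atan2(p_y, p_x) ≈ -83.83°.

≈ lat 26.4°, lon -83.8°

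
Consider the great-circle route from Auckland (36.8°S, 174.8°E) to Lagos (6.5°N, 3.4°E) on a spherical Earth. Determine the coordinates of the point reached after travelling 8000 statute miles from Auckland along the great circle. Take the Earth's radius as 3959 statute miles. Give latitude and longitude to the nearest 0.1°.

Convert each endpoint to a unit vector on the sphere (x = cos φ cos λ, y = cos φ sin λ, z = sin φ).
The central angle between the endpoints is δ = arccos(p₁·p₂) ≈ 2.595 rad (148.7°). The total great-circle distance is δ·R ≈ 2.595 × 3959 ≈ 10275 mi, so the target fraction is f = 8000/10275 ≈ 0.779.
Interpolate at f ≈ 0.779 with slerp weights a = sin((1−f)δ)/sin δ ≈ 1.046, b = sin(fδ)/sin δ ≈ 1.733.
p = a·p₁ + b·p₂ ≈ (0.885, 0.178, -0.430); φ = arcsin(p_z) ≈ -25.49°, λ = atan2(p_y, p_x) ≈ 11.38°.

≈ 25.5°S, 11.4°E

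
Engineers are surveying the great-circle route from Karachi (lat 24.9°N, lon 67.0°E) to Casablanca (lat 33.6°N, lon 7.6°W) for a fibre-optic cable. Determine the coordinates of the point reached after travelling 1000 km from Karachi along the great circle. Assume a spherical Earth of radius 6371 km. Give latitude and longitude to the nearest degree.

≈ lat 29°N, lon 58°E

Convert each endpoint to a unit vector on the sphere (x = cos φ cos λ, y = cos φ sin λ, z = sin φ).
The central angle between the endpoints is δ = arccos(p₁·p₂) ≈ 1.122 rad (64.3°). The total great-circle distance is δ·R ≈ 1.122 × 6371 ≈ 7150 km, so the target fraction is f = 1000/7150 ≈ 0.140.
Interpolate at f ≈ 0.140 with slerp weights a = sin((1−f)δ)/sin δ ≈ 0.912, b = sin(fδ)/sin δ ≈ 0.173.
p = a·p₁ + b·p₂ ≈ (0.467, 0.743, 0.480); φ = arcsin(p_z) ≈ 28.70°, λ = atan2(p_y, p_x) ≈ 57.86°.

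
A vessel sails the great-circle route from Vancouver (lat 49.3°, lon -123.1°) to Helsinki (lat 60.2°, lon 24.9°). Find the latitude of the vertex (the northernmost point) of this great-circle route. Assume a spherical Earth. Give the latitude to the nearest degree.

The great circle lies in the plane with unit normal n̂ = (p₁ × p₂)/|p₁ × p₂|.
Here n̂_z ≈ +0.186; the vertex latitude is φ_max = arccos|n̂_z| ≈ 79.3°.

≈ 79°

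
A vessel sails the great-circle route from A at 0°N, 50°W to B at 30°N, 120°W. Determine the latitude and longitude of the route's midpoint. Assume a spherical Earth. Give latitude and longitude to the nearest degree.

≈ 18°N, 82°W

From cos δ = sin φ₁ sin φ₂ + cos φ₁ cos φ₂ cos Δλ, the central angle is δ ≈ 1.270 rad (72.8°).
Interpolate at f = 1/2 with slerp weights a = sin((1−f)δ)/sin δ ≈ 0.621, b = sin(fδ)/sin δ ≈ 0.621.
p = a·p₁ + b·p₂ ≈ (0.130, -0.942, 0.311); φ = arcsin(p_z) ≈ 18.09°, λ = atan2(p_y, p_x) ≈ -82.12°.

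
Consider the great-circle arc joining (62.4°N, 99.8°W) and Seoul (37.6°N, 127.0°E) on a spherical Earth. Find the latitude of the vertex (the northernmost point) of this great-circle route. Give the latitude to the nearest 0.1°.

≈ 73.8°N

The great circle lies in the plane with unit normal n̂ = (p₁ × p₂)/|p₁ × p₂|.
Here n̂_z ≈ -0.280; the vertex latitude is φ_max = arccos|n̂_z| ≈ 73.8°.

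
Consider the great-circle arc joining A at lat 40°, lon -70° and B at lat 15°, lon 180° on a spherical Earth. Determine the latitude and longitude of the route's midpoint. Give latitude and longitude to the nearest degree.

≈ lat 42°, lon -134°

The haversine formula gives a central angle δ ≈ 1.658 rad (95.0°) between the endpoints.
Interpolate at f = 1/2 with slerp weights a = sin((1−f)δ)/sin δ ≈ 0.740, b = sin(fδ)/sin δ ≈ 0.740.
p = a·p₁ + b·p₂ ≈ (-0.521, -0.533, 0.667); φ = arcsin(p_z) ≈ 41.84°, λ = atan2(p_y, p_x) ≈ -134.36°.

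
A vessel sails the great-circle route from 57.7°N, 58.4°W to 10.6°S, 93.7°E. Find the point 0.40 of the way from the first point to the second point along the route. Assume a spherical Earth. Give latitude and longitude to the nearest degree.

Write both endpoints as unit vectors p₁, p₂ with components (cos φ cos λ, cos φ sin λ, sin φ).
The central angle between the endpoints is δ = arccos(p₁·p₂) ≈ 2.239 rad (128.3°).
Interpolate at f = 0.40 with slerp weights a = sin((1−f)δ)/sin δ ≈ 1.241, b = sin(fδ)/sin δ ≈ 0.995.
p = a·p₁ + b·p₂ ≈ (0.284, 0.411, 0.866); φ = arcsin(p_z) ≈ 60.03°, λ = atan2(p_y, p_x) ≈ 55.29°.

≈ 60°N, 55°E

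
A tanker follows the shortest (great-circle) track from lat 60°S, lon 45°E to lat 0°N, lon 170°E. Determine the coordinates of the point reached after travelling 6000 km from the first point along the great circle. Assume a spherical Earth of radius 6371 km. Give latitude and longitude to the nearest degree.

≈ lat 46°S, lon 141°E

From cos δ = sin φ₁ sin φ₂ + cos φ₁ cos φ₂ cos Δλ, the central angle is δ ≈ 1.862 rad (106.7°). The total great-circle distance is δ·R ≈ 1.862 × 6371 ≈ 11861 km, so the target fraction is f = 6000/11861 ≈ 0.506.
Interpolate at f ≈ 0.506 with slerp weights a = sin((1−f)δ)/sin δ ≈ 0.830, b = sin(fδ)/sin δ ≈ 0.844.
p = a·p₁ + b·p₂ ≈ (-0.538, 0.440, -0.719); φ = arcsin(p_z) ≈ -45.99°, λ = atan2(p_y, p_x) ≈ 140.69°.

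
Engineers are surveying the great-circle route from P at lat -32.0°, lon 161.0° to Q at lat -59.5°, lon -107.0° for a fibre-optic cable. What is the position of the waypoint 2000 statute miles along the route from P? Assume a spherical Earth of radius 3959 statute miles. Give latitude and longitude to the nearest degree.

≈ lat -53°, lon -172°

The haversine formula gives a central angle δ ≈ 1.113 rad (63.8°) between the endpoints. The total great-circle distance is δ·R ≈ 1.113 × 3959 ≈ 4408 mi, so the target fraction is f = 2000/4408 ≈ 0.454.
Interpolate at f ≈ 0.454 with slerp weights a = sin((1−f)δ)/sin δ ≈ 0.637, b = sin(fδ)/sin δ ≈ 0.539.
p = a·p₁ + b·p₂ ≈ (-0.591, -0.086, -0.802); φ = arcsin(p_z) ≈ -53.35°, λ = atan2(p_y, p_x) ≈ -171.72°.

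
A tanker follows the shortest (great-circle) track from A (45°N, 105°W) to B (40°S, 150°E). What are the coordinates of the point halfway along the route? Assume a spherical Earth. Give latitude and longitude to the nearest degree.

From cos δ = sin φ₁ sin φ₂ + cos φ₁ cos φ₂ cos Δλ, the central angle is δ ≈ 2.208 rad (126.5°).
Interpolate at f = 1/2 with slerp weights a = sin((1−f)δ)/sin δ ≈ 1.111, b = sin(fδ)/sin δ ≈ 1.111.
p = a·p₁ + b·p₂ ≈ (-0.940, -0.333, 0.071); φ = arcsin(p_z) ≈ 4.10°, λ = atan2(p_y, p_x) ≈ -160.48°.

≈ (4°N, 160°W)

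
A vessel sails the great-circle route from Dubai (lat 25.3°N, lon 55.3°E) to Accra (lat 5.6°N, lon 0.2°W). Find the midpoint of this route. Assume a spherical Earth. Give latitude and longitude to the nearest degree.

≈ lat 17°N, lon 26°E

From cos δ = sin φ₁ sin φ₂ + cos φ₁ cos φ₂ cos Δλ, the central angle is δ ≈ 0.987 rad (56.5°).
Interpolate at f = 1/2 with slerp weights a = sin((1−f)δ)/sin δ ≈ 0.568, b = sin(fδ)/sin δ ≈ 0.568.
p = a·p₁ + b·p₂ ≈ (0.857, 0.420, 0.298); φ = arcsin(p_z) ≈ 17.34°, λ = atan2(p_y, p_x) ≈ 26.10°.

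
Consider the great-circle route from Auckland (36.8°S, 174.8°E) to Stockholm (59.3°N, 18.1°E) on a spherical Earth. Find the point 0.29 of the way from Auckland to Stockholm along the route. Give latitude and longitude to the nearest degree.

From cos δ = sin φ₁ sin φ₂ + cos φ₁ cos φ₂ cos Δλ, the central angle is δ ≈ 2.669 rad (152.9°).
Interpolate at f = 0.29 with slerp weights a = sin((1−f)δ)/sin δ ≈ 2.084, b = sin(fδ)/sin δ ≈ 1.537.
p = a·p₁ + b·p₂ ≈ (-0.916, 0.395, 0.073); φ = arcsin(p_z) ≈ 4.20°, λ = atan2(p_y, p_x) ≈ 156.67°.

≈ 4°N, 157°E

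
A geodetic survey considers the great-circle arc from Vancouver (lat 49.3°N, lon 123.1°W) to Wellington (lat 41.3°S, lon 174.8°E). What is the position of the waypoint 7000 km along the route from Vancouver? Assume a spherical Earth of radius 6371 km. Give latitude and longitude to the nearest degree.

Convert each endpoint to a unit vector on the sphere (x = cos φ cos λ, y = cos φ sin λ, z = sin φ).
The central angle between the endpoints is δ = arccos(p₁·p₂) ≈ 1.845 rad (105.7°). The total great-circle distance is δ·R ≈ 1.845 × 6371 ≈ 11757 km, so the target fraction is f = 7000/11757 ≈ 0.595.
Interpolate at f ≈ 0.595 with slerp weights a = sin((1−f)δ)/sin δ ≈ 0.706, b = sin(fδ)/sin δ ≈ 0.925.
p = a·p₁ + b·p₂ ≈ (-0.944, -0.322, -0.076); φ = arcsin(p_z) ≈ -4.34°, λ = atan2(p_y, p_x) ≈ -161.13°.

≈ lat 4°S, lon 161°W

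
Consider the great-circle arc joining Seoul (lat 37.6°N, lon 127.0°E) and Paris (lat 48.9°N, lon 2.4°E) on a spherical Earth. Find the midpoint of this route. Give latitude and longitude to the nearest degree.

The haversine formula gives a central angle δ ≈ 1.406 rad (80.6°) between the endpoints.
Interpolate at f = 1/2 with slerp weights a = sin((1−f)δ)/sin δ ≈ 0.655, b = sin(fδ)/sin δ ≈ 0.655.
p = a·p₁ + b·p₂ ≈ (0.118, 0.433, 0.894); φ = arcsin(p_z) ≈ 63.35°, λ = atan2(p_y, p_x) ≈ 74.75°.

≈ lat 63°N, lon 75°E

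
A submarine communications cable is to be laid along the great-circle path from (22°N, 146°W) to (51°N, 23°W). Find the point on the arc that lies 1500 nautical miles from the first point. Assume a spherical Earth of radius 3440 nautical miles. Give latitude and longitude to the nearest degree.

≈ (42°N, 128°W)

Write both endpoints as unit vectors p₁, p₂ with components (cos φ cos λ, cos φ sin λ, sin φ).
The central angle between the endpoints is δ = arccos(p₁·p₂) ≈ 1.597 rad (91.5°). The total great-circle distance is δ·R ≈ 1.597 × 3440 ≈ 5495 nmi, so the target fraction is f = 1500/5495 ≈ 0.273.
Interpolate at f ≈ 0.273 with slerp weights a = sin((1−f)δ)/sin δ ≈ 0.918, b = sin(fδ)/sin δ ≈ 0.423.
p = a·p₁ + b·p₂ ≈ (-0.461, -0.580, 0.672); φ = arcsin(p_z) ≈ 42.23°, λ = atan2(p_y, p_x) ≈ -128.47°.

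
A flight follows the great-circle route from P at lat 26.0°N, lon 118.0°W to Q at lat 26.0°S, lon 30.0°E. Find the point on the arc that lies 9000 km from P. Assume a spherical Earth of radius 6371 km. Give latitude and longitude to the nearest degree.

The haversine formula gives a central angle δ ≈ 2.641 rad (151.3°) between the endpoints. The total great-circle distance is δ·R ≈ 2.641 × 6371 ≈ 16825 km, so the target fraction is f = 9000/16825 ≈ 0.535.
Interpolate at f ≈ 0.535 with slerp weights a = sin((1−f)δ)/sin δ ≈ 1.962, b = sin(fδ)/sin δ ≈ 2.057.
p = a·p₁ + b·p₂ ≈ (0.773, -0.633, -0.042); φ = arcsin(p_z) ≈ -2.39°, λ = atan2(p_y, p_x) ≈ -39.29°.

≈ lat 2°S, lon 39°W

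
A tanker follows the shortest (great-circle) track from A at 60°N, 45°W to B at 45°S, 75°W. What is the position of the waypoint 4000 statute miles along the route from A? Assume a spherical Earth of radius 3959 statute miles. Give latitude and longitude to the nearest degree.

≈ 4°N, 63°W

The haversine formula gives a central angle δ ≈ 1.882 rad (107.8°) between the endpoints. The total great-circle distance is δ·R ≈ 1.882 × 3959 ≈ 7451 mi, so the target fraction is f = 4000/7451 ≈ 0.537.
Interpolate at f ≈ 0.537 with slerp weights a = sin((1−f)δ)/sin δ ≈ 0.804, b = sin(fδ)/sin δ ≈ 0.890.
p = a·p₁ + b·p₂ ≈ (0.447, -0.892, 0.067); φ = arcsin(p_z) ≈ 3.85°, λ = atan2(p_y, p_x) ≈ -63.38°.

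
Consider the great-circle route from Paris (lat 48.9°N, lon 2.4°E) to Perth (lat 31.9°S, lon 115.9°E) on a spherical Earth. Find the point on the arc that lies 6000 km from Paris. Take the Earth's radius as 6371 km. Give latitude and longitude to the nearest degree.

≈ lat 22°N, lon 63°E

The haversine formula gives a central angle δ ≈ 2.240 rad (128.4°) between the endpoints. The total great-circle distance is δ·R ≈ 2.240 × 6371 ≈ 14274 km, so the target fraction is f = 6000/14274 ≈ 0.420.
Interpolate at f ≈ 0.420 with slerp weights a = sin((1−f)δ)/sin δ ≈ 1.229, b = sin(fδ)/sin δ ≈ 1.031.
p = a·p₁ + b·p₂ ≈ (0.424, 0.821, 0.381); φ = arcsin(p_z) ≈ 22.38°, λ = atan2(p_y, p_x) ≈ 62.67°.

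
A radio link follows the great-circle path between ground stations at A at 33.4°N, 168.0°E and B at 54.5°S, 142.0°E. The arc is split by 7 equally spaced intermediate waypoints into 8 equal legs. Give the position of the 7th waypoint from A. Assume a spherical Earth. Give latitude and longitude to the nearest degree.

≈ 44°S, 148°E

The haversine formula gives a central angle δ ≈ 1.583 rad (90.7°) between the endpoints.
Interpolate at f = 7/8 with slerp weights a = sin((1−f)δ)/sin δ ≈ 0.197, b = sin(fδ)/sin δ ≈ 0.983.
p = a·p₁ + b·p₂ ≈ (-0.610, 0.386, -0.692); φ = arcsin(p_z) ≈ -43.79°, λ = atan2(p_y, p_x) ≈ 147.72°.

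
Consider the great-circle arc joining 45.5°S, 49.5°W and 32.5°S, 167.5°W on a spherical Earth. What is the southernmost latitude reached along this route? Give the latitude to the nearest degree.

The great circle lies in the plane with unit normal n̂ = (p₁ × p₂)/|p₁ × p₂|.
Here n̂_z ≈ -0.525; the vertex latitude is φ_max = arccos|n̂_z| ≈ 58.3°.
Check via Clairaut: cos φ_max = |cos φ₁| · sin C = cos(45.5°)·sin(131.5°) ≈ 0.525, again giving ≈ 58.3°.

≈ 58°S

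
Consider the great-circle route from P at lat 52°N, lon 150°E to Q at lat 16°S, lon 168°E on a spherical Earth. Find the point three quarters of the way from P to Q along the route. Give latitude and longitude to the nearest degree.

≈ lat 1°N, lon 165°E

Write both endpoints as unit vectors p₁, p₂ with components (cos φ cos λ, cos φ sin λ, sin φ).
The central angle between the endpoints is δ = arccos(p₁·p₂) ≈ 1.218 rad (69.8°).
Interpolate at f = 3/4 with slerp weights a = sin((1−f)δ)/sin δ ≈ 0.319, b = sin(fδ)/sin δ ≈ 0.844.
p = a·p₁ + b·p₂ ≈ (-0.964, 0.267, 0.019); φ = arcsin(p_z) ≈ 1.10°, λ = atan2(p_y, p_x) ≈ 164.51°.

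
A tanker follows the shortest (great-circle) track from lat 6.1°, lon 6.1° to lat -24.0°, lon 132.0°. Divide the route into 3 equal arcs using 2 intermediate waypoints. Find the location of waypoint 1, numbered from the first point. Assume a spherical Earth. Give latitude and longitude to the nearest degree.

≈ lat -12°, lon 44°

Write both endpoints as unit vectors p₁, p₂ with components (cos φ cos λ, cos φ sin λ, sin φ).
The central angle between the endpoints is δ = arccos(p₁·p₂) ≈ 2.184 rad (125.2°).
Interpolate at f = 1/3 with slerp weights a = sin((1−f)δ)/sin δ ≈ 1.215, b = sin(fδ)/sin δ ≈ 0.814.
p = a·p₁ + b·p₂ ≈ (0.704, 0.681, -0.202); φ = arcsin(p_z) ≈ -11.65°, λ = atan2(p_y, p_x) ≈ 44.06°.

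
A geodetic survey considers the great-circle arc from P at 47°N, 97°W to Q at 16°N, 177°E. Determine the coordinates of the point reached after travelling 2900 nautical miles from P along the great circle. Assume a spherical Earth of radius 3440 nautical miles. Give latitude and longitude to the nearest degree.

The haversine formula gives a central angle δ ≈ 1.321 rad (75.7°) between the endpoints. The total great-circle distance is δ·R ≈ 1.321 × 3440 ≈ 4544 nmi, so the target fraction is f = 2900/4544 ≈ 0.638.
Interpolate at f ≈ 0.638 with slerp weights a = sin((1−f)δ)/sin δ ≈ 0.475, b = sin(fδ)/sin δ ≈ 0.771.
p = a·p₁ + b·p₂ ≈ (-0.779, -0.283, 0.560); φ = arcsin(p_z) ≈ 34.02°, λ = atan2(p_y, p_x) ≈ -160.07°.

≈ 34°N, 160°W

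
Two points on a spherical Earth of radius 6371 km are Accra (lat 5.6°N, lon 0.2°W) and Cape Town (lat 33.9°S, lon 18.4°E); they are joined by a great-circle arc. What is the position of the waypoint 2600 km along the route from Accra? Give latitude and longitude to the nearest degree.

Write both endpoints as unit vectors p₁, p₂ with components (cos φ cos λ, cos φ sin λ, sin φ).
The central angle between the endpoints is δ = arccos(p₁·p₂) ≈ 0.755 rad (43.2°). The total great-circle distance is δ·R ≈ 0.755 × 6371 ≈ 4808 km, so the target fraction is f = 2600/4808 ≈ 0.541.
Interpolate at f ≈ 0.541 with slerp weights a = sin((1−f)δ)/sin δ ≈ 0.496, b = sin(fδ)/sin δ ≈ 0.579.
p = a·p₁ + b·p₂ ≈ (0.950, 0.150, -0.275); φ = arcsin(p_z) ≈ -15.95°, λ = atan2(p_y, p_x) ≈ 8.98°.

≈ lat 16°S, lon 9°E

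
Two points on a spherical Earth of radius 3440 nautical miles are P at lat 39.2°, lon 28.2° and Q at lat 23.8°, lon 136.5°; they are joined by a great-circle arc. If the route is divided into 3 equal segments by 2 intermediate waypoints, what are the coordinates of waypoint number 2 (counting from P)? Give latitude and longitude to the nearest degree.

≈ lat 41°, lon 108°

Write both endpoints as unit vectors p₁, p₂ with components (cos φ cos λ, cos φ sin λ, sin φ).
The central angle between the endpoints is δ = arccos(p₁·p₂) ≈ 1.538 rad (88.1°).
Interpolate at f = 2/3 with slerp weights a = sin((1−f)δ)/sin δ ≈ 0.491, b = sin(fδ)/sin δ ≈ 0.855.
p = a·p₁ + b·p₂ ≈ (-0.233, 0.719, 0.655); φ = arcsin(p_z) ≈ 40.95°, λ = atan2(p_y, p_x) ≈ 107.93°.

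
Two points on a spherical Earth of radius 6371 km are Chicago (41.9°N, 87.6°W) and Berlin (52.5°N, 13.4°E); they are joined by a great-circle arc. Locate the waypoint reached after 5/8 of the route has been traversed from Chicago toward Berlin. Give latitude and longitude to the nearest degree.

≈ 60°N, 28°W

From cos δ = sin φ₁ sin φ₂ + cos φ₁ cos φ₂ cos Δλ, the central angle is δ ≈ 1.111 rad (63.7°).
Interpolate at f = 5/8 with slerp weights a = sin((1−f)δ)/sin δ ≈ 0.452, b = sin(fδ)/sin δ ≈ 0.714.
p = a·p₁ + b·p₂ ≈ (0.437, -0.235, 0.868); φ = arcsin(p_z) ≈ 60.25°, λ = atan2(p_y, p_x) ≈ -28.28°.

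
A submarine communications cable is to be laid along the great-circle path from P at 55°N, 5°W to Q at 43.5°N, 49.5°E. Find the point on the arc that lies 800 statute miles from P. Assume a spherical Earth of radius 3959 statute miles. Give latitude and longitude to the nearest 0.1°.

The haversine formula gives a central angle δ ≈ 0.634 rad (36.3°) between the endpoints. The total great-circle distance is δ·R ≈ 0.634 × 3959 ≈ 2511 mi, so the target fraction is f = 800/2511 ≈ 0.319.
Interpolate at f ≈ 0.319 with slerp weights a = sin((1−f)δ)/sin δ ≈ 0.707, b = sin(fδ)/sin δ ≈ 0.339.
p = a·p₁ + b·p₂ ≈ (0.563, 0.151, 0.812); φ = arcsin(p_z) ≈ 54.31°, λ = atan2(p_y, p_x) ≈ 15.05°.

≈ 54.3°N, 15.0°E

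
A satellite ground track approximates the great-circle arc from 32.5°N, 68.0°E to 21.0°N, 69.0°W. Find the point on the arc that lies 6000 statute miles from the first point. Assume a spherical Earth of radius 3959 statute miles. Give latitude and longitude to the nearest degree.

≈ 40°N, 48°W

Convert each endpoint to a unit vector on the sphere (x = cos φ cos λ, y = cos φ sin λ, z = sin φ).
The central angle between the endpoints is δ = arccos(p₁·p₂) ≈ 1.964 rad (112.5°). The total great-circle distance is δ·R ≈ 1.964 × 3959 ≈ 7776 mi, so the target fraction is f = 6000/7776 ≈ 0.772.
Interpolate at f ≈ 0.772 with slerp weights a = sin((1−f)δ)/sin δ ≈ 0.470, b = sin(fδ)/sin δ ≈ 1.081.
p = a·p₁ + b·p₂ ≈ (0.510, -0.575, 0.640); φ = arcsin(p_z) ≈ 39.77°, λ = atan2(p_y, p_x) ≈ -48.43°.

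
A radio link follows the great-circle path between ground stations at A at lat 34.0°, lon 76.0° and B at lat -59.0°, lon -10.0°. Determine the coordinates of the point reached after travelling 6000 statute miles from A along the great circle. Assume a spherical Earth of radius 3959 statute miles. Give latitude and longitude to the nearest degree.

Write both endpoints as unit vectors p₁, p₂ with components (cos φ cos λ, cos φ sin λ, sin φ).
The central angle between the endpoints is δ = arccos(p₁·p₂) ≈ 2.037 rad (116.7°). The total great-circle distance is δ·R ≈ 2.037 × 3959 ≈ 8065 mi, so the target fraction is f = 6000/8065 ≈ 0.744.
Interpolate at f ≈ 0.744 with slerp weights a = sin((1−f)δ)/sin δ ≈ 0.558, b = sin(fδ)/sin δ ≈ 1.118.
p = a·p₁ + b·p₂ ≈ (0.679, 0.349, -0.646); φ = arcsin(p_z) ≈ -40.26°, λ = atan2(p_y, p_x) ≈ 27.19°.

≈ lat -40°, lon 27°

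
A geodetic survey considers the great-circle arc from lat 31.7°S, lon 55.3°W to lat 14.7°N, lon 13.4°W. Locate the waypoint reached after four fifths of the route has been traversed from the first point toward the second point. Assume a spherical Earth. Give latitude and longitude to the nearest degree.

Convert each endpoint to a unit vector on the sphere (x = cos φ cos λ, y = cos φ sin λ, z = sin φ).
The central angle between the endpoints is δ = arccos(p₁·p₂) ≈ 1.071 rad (61.4°).
Interpolate at f = 4/5 with slerp weights a = sin((1−f)δ)/sin δ ≈ 0.242, b = sin(fδ)/sin δ ≈ 0.861.
p = a·p₁ + b·p₂ ≈ (0.928, -0.362, 0.091); φ = arcsin(p_z) ≈ 5.23°, λ = atan2(p_y, p_x) ≈ -21.34°.

≈ lat 5°N, lon 21°W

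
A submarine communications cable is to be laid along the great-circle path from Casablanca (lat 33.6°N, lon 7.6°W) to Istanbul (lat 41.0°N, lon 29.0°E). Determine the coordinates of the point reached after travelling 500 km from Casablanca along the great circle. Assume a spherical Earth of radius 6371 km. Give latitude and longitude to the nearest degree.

Write both endpoints as unit vectors p₁, p₂ with components (cos φ cos λ, cos φ sin λ, sin φ).
The central angle between the endpoints is δ = arccos(p₁·p₂) ≈ 0.520 rad (29.8°). The total great-circle distance is δ·R ≈ 0.520 × 6371 ≈ 3314 km, so the target fraction is f = 500/3314 ≈ 0.151.
Interpolate at f ≈ 0.151 with slerp weights a = sin((1−f)δ)/sin δ ≈ 0.860, b = sin(fδ)/sin δ ≈ 0.158.
p = a·p₁ + b·p₂ ≈ (0.814, -0.037, 0.579); φ = arcsin(p_z) ≈ 35.41°, λ = atan2(p_y, p_x) ≈ -2.60°.

≈ lat 35°N, lon 3°W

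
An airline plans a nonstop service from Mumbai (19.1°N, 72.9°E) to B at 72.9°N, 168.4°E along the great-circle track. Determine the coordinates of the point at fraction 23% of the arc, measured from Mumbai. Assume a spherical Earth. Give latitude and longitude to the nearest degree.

≈ 35°N, 79°E

Convert each endpoint to a unit vector on the sphere (x = cos φ cos λ, y = cos φ sin λ, z = sin φ).
The central angle between the endpoints is δ = arccos(p₁·p₂) ≈ 1.281 rad (73.4°).
Interpolate at f = 0.23 with slerp weights a = sin((1−f)δ)/sin δ ≈ 0.870, b = sin(fδ)/sin δ ≈ 0.303.
p = a·p₁ + b·p₂ ≈ (0.155, 0.804, 0.574); φ = arcsin(p_z) ≈ 35.05°, λ = atan2(p_y, p_x) ≈ 79.12°.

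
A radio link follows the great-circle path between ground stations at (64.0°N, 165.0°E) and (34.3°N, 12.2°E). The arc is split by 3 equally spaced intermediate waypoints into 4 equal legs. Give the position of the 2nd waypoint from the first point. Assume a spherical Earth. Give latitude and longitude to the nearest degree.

The haversine formula gives a central angle δ ≈ 1.385 rad (79.4°) between the endpoints.
Interpolate at f = 2/4 with slerp weights a = sin((1−f)δ)/sin δ ≈ 0.650, b = sin(fδ)/sin δ ≈ 0.650.
p = a·p₁ + b·p₂ ≈ (0.250, 0.187, 0.950); φ = arcsin(p_z) ≈ 71.83°, λ = atan2(p_y, p_x) ≈ 36.87°.

≈ (72°N, 37°E)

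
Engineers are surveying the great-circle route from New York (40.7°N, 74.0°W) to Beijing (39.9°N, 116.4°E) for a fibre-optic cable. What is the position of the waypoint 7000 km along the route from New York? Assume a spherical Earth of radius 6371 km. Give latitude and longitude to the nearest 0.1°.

≈ (74.8°N, 134.5°E)

The haversine formula gives a central angle δ ≈ 1.725 rad (98.8°) between the endpoints. The total great-circle distance is δ·R ≈ 1.725 × 6371 ≈ 10991 km, so the target fraction is f = 7000/10991 ≈ 0.637.
Interpolate at f ≈ 0.637 with slerp weights a = sin((1−f)δ)/sin δ ≈ 0.593, b = sin(fδ)/sin δ ≈ 0.901.
p = a·p₁ + b·p₂ ≈ (-0.183, 0.187, 0.965); φ = arcsin(p_z) ≈ 74.81°, λ = atan2(p_y, p_x) ≈ 134.46°.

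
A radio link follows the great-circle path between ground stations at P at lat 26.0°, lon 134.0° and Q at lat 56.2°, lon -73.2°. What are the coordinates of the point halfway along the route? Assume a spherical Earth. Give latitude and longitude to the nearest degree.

≈ lat 69°, lon 166°

Convert each endpoint to a unit vector on the sphere (x = cos φ cos λ, y = cos φ sin λ, z = sin φ).
The central angle between the endpoints is δ = arccos(p₁·p₂) ≈ 1.651 rad (94.6°).
Interpolate at f = 1/2 with slerp weights a = sin((1−f)δ)/sin δ ≈ 0.737, b = sin(fδ)/sin δ ≈ 0.737.
p = a·p₁ + b·p₂ ≈ (-0.342, 0.084, 0.936); φ = arcsin(p_z) ≈ 69.39°, λ = atan2(p_y, p_x) ≈ 166.19°.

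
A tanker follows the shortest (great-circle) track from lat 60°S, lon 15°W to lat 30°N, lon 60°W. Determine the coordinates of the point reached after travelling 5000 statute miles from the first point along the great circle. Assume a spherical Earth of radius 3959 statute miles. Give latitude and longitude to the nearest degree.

Write both endpoints as unit vectors p₁, p₂ with components (cos φ cos λ, cos φ sin λ, sin φ).
The central angle between the endpoints is δ = arccos(p₁·p₂) ≈ 1.698 rad (97.3°). The total great-circle distance is δ·R ≈ 1.698 × 3959 ≈ 6722 mi, so the target fraction is f = 5000/6722 ≈ 0.744.
Interpolate at f ≈ 0.744 with slerp weights a = sin((1−f)δ)/sin δ ≈ 0.425, b = sin(fδ)/sin δ ≈ 0.961.
p = a·p₁ + b·p₂ ≈ (0.621, -0.776, 0.112); φ = arcsin(p_z) ≈ 6.46°, λ = atan2(p_y, p_x) ≈ -51.31°.

≈ lat 6°N, lon 51°W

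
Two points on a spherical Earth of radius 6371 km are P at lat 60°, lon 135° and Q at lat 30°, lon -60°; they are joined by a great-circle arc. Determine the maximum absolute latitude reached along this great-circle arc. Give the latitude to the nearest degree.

≈ 84°

The great circle lies in the plane with unit normal n̂ = (p₁ × p₂)/|p₁ × p₂|.
Here n̂_z ≈ +0.112; the vertex latitude is φ_max = arccos|n̂_z| ≈ 83.6°.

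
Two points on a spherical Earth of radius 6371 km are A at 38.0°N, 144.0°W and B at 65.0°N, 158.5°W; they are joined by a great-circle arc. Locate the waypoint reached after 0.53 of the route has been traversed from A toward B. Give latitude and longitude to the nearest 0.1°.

Convert each endpoint to a unit vector on the sphere (x = cos φ cos λ, y = cos φ sin λ, z = sin φ).
The central angle between the endpoints is δ = arccos(p₁·p₂) ≈ 0.494 rad (28.3°).
Interpolate at f = 0.53 with slerp weights a = sin((1−f)δ)/sin δ ≈ 0.485, b = sin(fδ)/sin δ ≈ 0.546.
p = a·p₁ + b·p₂ ≈ (-0.524, -0.309, 0.794); φ = arcsin(p_z) ≈ 52.52°, λ = atan2(p_y, p_x) ≈ -149.45°.

≈ 52.5°N, 149.4°W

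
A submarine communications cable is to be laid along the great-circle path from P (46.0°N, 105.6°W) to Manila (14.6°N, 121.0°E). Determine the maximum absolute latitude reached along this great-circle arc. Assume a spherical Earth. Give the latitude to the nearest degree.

The great circle lies in the plane with unit normal n̂ = (p₁ × p₂)/|p₁ × p₂|.
Here n̂_z ≈ -0.509; the vertex latitude is φ_max = arccos|n̂_z| ≈ 59.4°.

≈ 59°N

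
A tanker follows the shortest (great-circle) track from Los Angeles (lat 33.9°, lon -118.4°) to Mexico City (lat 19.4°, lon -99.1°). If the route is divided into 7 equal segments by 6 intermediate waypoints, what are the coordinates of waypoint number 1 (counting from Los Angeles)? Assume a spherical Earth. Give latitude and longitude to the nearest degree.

≈ lat 32°, lon -115°

Convert each endpoint to a unit vector on the sphere (x = cos φ cos λ, y = cos φ sin λ, z = sin φ).
The central angle between the endpoints is δ = arccos(p₁·p₂) ≈ 0.392 rad (22.5°).
Interpolate at f = 1/7 with slerp weights a = sin((1−f)δ)/sin δ ≈ 0.863, b = sin(fδ)/sin δ ≈ 0.147.
p = a·p₁ + b·p₂ ≈ (-0.363, -0.767, 0.530); φ = arcsin(p_z) ≈ 32.01°, λ = atan2(p_y, p_x) ≈ -115.31°.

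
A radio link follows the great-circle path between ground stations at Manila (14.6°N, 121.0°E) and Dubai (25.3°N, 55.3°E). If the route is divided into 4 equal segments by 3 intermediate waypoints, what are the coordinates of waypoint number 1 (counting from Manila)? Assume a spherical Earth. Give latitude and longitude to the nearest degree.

≈ 20°N, 106°E

Convert each endpoint to a unit vector on the sphere (x = cos φ cos λ, y = cos φ sin λ, z = sin φ).
The central angle between the endpoints is δ = arccos(p₁·p₂) ≈ 1.084 rad (62.1°).
Interpolate at f = 1/4 with slerp weights a = sin((1−f)δ)/sin δ ≈ 0.822, b = sin(fδ)/sin δ ≈ 0.303.
p = a·p₁ + b·p₂ ≈ (-0.254, 0.907, 0.337); φ = arcsin(p_z) ≈ 19.67°, λ = atan2(p_y, p_x) ≈ 105.63°.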